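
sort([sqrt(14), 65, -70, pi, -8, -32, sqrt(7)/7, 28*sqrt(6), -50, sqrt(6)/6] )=[-70, -50, -32, -8, sqrt(7)/7, sqrt(6)/6, pi, sqrt(14), 65, 28*sqrt(6)] 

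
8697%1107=948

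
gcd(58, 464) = 58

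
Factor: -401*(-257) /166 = 2^(-1)*83^(-1)*257^1*401^1 = 103057/166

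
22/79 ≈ 0.278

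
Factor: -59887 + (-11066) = -1 * 3^1 * 67^1 * 353^1 = -70953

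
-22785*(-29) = 660765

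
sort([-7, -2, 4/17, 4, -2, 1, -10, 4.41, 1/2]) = [-10, -7, -2, -2, 4/17, 1/2, 1, 4, 4.41]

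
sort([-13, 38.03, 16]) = [-13, 16, 38.03]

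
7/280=1/40=0.025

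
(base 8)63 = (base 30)1l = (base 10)51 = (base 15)36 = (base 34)1h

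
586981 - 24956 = 562025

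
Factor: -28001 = -1*28001^1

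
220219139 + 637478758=857697897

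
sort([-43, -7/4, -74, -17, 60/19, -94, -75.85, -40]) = [-94, -75.85, -74, -43, -40, -17, -7/4, 60/19]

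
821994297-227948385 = 594045912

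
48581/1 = 48581 = 48581.00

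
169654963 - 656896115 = -487241152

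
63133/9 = 7014 + 7/9≈7014.78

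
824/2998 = 412/1499 ≈ 0.275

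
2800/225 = 112/9 ≈ 12.44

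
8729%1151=672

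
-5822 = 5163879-5169701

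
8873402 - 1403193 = 7470209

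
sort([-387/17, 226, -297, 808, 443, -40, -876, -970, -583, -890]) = [-970, -890, -876, -583, -297, -40, -387/17, 226, 443, 808]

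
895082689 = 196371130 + 698711559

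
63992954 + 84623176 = 148616130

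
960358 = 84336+876022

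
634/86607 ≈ 0.00732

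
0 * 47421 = 0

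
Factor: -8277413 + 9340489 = 2^2*7^1*37967^1 = 1063076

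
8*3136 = 25088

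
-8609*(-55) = 473495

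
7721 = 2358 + 5363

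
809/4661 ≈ 0.174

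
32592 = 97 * 336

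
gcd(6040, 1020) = 20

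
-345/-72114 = 115/24038 ≈ 0.00478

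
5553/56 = 99 + 9/56 ≈ 99.16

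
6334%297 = 97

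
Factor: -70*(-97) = 2^1*5^1*7^1*97^1 = 6790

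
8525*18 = 153450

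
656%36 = 8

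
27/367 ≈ 0.0736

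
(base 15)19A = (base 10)370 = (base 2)101110010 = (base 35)AK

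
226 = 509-283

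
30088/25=1203 + 13/25=1203.52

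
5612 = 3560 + 2052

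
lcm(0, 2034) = 0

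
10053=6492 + 3561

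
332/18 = 18 + 4/9 ≈ 18.44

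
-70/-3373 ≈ 0.0208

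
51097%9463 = 3782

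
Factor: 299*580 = 2^2*5^1*13^1*23^1*29^1 = 173420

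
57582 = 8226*7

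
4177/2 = 2088 + 1/2 = 2088.50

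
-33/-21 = 11/7 ≈ 1.57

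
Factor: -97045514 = -1*2^1*3361^1*14437^1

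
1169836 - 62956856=-61787020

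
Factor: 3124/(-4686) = -1*2^1*3^(-1) = -2/3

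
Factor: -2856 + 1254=-1*2^1*3^2*89^1=-1602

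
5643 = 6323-680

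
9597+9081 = 18678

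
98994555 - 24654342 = 74340213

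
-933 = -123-810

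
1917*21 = 40257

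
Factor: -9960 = -1 * 2^3 * 3^1 * 5^1 * 83^1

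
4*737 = 2948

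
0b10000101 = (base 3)11221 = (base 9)157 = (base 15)8d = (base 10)133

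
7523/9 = 835 + 8/9 ≈ 835.89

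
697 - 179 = 518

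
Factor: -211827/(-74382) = 2^(-1)*23^(-1)*131^1 = 131/46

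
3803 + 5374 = 9177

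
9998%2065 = 1738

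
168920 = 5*33784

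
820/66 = 12 + 14/33≈12.42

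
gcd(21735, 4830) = 2415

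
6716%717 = 263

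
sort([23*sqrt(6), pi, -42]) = [-42, pi, 23*sqrt(6)]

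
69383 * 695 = 48221185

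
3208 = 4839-1631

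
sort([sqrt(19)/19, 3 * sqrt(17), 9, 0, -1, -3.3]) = [-3.3, -1, 0, sqrt(19)/19, 9, 3 * sqrt(17)]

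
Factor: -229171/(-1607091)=3^(-1)*229171^1*535697^(-1)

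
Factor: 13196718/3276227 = 2^1 * 3^2 * 19^(-1) * 691^1 * 1061^1 * 172433^(-1)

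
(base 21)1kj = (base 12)614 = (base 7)2365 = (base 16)370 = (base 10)880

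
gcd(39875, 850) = 25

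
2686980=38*70710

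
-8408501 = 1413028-9821529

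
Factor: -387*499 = -1*3^2*43^1*499^1 = -193113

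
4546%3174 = 1372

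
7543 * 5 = 37715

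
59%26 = 7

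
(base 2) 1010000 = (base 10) 80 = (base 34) 2c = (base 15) 55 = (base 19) 44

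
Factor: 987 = 3^1*7^1*47^1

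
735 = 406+329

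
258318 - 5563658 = -5305340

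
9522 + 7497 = 17019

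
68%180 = 68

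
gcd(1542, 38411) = 1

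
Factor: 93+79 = 2^2*43^1 = 172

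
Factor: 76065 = 3^1 * 5^1 * 11^1 * 461^1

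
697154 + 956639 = 1653793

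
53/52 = 1+1/52 ≈ 1.02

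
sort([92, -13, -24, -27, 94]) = [-27, -24, -13, 92, 94]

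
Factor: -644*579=-1*2^2*3^1*7^1*23^1*193^1=-372876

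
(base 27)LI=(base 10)585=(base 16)249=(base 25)NA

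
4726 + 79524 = 84250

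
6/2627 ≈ 0.00228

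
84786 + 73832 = 158618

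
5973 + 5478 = 11451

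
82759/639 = 129 + 328/639 ≈ 129.51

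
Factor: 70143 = 3^1*103^1*227^1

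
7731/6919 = 1 + 812/6919 ≈ 1.12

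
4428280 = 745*5944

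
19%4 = 3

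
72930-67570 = 5360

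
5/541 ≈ 0.00924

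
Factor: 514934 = 2^1*7^1*36781^1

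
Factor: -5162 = -1 * 2^1 * 29^1 * 89^1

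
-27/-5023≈0.00538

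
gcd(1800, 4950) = 450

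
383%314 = 69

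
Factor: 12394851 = 3^1 * 7^1 * 541^1 * 1091^1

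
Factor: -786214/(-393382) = 13^1*2749^1*17881^(-1) = 35737/17881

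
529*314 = 166106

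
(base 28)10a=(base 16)31a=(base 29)rb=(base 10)794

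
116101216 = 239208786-123107570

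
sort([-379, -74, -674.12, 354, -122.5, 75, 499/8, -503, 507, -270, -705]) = [-705, -674.12, -503, -379, -270, -122.5, -74, 499/8, 75, 354, 507]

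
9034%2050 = 834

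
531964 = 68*7823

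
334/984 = 167/492 ≈ 0.339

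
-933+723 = -210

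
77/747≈0.103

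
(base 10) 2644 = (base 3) 10121221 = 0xa54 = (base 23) 4mm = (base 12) 1644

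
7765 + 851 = 8616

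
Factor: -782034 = -1 * 2^1 * 3^1 * 11^1 * 17^2 * 41^1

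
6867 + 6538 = 13405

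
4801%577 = 185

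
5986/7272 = 2993/3636 ≈ 0.823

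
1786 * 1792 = 3200512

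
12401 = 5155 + 7246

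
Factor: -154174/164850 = -1*3^(-1)*5^(-2)*7^(-1)*491^1 = -491/525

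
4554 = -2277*(-2)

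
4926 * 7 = 34482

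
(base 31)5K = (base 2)10101111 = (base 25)70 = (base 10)175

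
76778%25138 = 1364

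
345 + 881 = 1226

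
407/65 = 6 + 17/65 ≈ 6.26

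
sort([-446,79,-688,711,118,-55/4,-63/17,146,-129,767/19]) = [-688,-446,-129,-55/4,-63/17,767/19,79,118,146,711]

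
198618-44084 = 154534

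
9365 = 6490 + 2875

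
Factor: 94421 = 94421^1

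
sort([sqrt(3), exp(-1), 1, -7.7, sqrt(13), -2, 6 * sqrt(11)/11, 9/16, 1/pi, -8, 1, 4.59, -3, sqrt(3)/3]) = [-8, -7.7, -3, -2, 1/pi, exp(-1), 9/16, sqrt(3)/3, 1, 1, sqrt(3), 6 * sqrt(11)/11, sqrt(13), 4.59]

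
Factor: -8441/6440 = -1*2^(-3)*5^(-1)*7^(-1)*367^1 = -367/280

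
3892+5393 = 9285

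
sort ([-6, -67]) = [-67, -6]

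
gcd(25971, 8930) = 1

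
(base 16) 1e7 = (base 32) f7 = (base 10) 487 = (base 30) g7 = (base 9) 601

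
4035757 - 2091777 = 1943980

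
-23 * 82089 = -1888047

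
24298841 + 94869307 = 119168148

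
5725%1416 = 61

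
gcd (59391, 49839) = 3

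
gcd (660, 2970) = 330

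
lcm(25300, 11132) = 278300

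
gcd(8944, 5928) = 104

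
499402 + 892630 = 1392032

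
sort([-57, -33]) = [-57, -33]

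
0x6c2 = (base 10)1730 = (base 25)2j5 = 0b11011000010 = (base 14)8b8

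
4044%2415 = 1629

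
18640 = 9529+9111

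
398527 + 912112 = 1310639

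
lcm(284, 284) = 284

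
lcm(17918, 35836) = 35836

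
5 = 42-37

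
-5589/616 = -9 - 45/616 ≈ -9.07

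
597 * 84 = 50148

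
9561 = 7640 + 1921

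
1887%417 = 219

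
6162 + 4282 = 10444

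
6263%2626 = 1011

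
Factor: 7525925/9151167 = 3^(-1) * 5^2 * 11^1 * 27367^1 * 3050389^(-1) 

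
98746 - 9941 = 88805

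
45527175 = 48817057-3289882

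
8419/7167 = 1 + 1252/7167 ≈ 1.17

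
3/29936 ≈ 0.000100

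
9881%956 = 321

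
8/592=1/74 ≈ 0.0135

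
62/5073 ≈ 0.0122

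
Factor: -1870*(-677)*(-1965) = -1*2^1*3^1*5^2*11^1*17^1*131^1*677^1 = -2487670350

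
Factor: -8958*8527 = -1*2^1*3^1*1493^1*8527^1 = -76384866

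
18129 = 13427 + 4702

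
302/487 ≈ 0.620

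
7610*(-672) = -5113920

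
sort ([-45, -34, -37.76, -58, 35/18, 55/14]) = [-58, -45, -37.76, -34, 35/18, 55/14]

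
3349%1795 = 1554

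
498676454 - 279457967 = 219218487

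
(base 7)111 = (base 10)57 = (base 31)1q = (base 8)71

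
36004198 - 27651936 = 8352262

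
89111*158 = 14079538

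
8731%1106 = 989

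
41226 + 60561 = 101787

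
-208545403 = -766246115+557700712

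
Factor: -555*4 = -1*2^2*3^1*5^1*37^1 = -2220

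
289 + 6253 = 6542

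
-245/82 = -2 - 81/82≈-2.99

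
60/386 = 30/193 ≈ 0.155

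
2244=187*12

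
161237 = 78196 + 83041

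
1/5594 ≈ 0.000179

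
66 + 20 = 86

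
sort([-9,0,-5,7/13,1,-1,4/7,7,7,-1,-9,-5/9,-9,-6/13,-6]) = [-9,-9,-9,-6,-5,-1,-1,-5/9,-6/13,0,7/13,4/7,1,7,7]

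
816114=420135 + 395979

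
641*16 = 10256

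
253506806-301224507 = -47717701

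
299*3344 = 999856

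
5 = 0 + 5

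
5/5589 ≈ 0.000895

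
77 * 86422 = 6654494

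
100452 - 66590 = 33862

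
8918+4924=13842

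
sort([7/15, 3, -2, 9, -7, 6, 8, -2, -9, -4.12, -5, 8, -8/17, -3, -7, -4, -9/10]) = [-9, -7, -7, -5, -4.12, -4, -3, -2, -2, -9/10, -8/17, 7/15, 3, 6, 8, 8, 9]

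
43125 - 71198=-28073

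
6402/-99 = -64 - 2/3 ≈ -64.67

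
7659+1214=8873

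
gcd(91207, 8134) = 1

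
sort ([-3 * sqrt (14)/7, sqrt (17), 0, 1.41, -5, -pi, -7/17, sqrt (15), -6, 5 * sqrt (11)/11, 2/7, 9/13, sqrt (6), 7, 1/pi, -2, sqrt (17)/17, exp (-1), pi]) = [-6, -5, -pi, -2, -3 * sqrt (14)/7, -7/17, 0, sqrt (17)/17, 2/7, 1/pi, exp (-1), 9/13, 1.41, 5 * sqrt (11)/11, sqrt (6), pi, sqrt (15), sqrt (17), 7]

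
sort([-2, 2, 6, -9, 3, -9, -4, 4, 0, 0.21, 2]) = [-9, -9, -4, -2, 0, 0.21, 2, 2, 3, 4, 6]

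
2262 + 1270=3532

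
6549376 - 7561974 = -1012598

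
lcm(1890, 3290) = 88830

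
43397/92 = 471+65/92 ≈ 471.71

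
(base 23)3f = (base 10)84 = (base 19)48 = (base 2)1010100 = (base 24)3c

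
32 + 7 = 39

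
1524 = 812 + 712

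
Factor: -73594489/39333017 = -1*29^1*31^(-1)*1268807^(-1)*2537741^1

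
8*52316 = 418528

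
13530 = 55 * 246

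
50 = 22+28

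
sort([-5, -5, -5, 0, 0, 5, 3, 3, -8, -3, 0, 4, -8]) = [-8, -8, -5, -5, -5, -3, 0, 0, 0, 3, 3, 4, 5]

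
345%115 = 0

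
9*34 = 306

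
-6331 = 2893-9224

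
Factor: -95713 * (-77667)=3^1 * 25889^1 * 95713^1=7433741571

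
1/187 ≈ 0.00535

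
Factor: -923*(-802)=2^1*13^1*71^1*401^1=740246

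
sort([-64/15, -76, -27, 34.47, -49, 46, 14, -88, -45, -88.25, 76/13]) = [-88.25, -88, -76, -49, -45, -27, -64/15, 76/13, 14, 34.47, 46]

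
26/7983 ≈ 0.00326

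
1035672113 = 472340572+563331541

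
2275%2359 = 2275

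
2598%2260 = 338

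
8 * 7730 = 61840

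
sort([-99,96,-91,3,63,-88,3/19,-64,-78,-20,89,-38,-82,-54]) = [-99,-91,-88,-82,-78,-64,-54,-38,-20,3/19,3,63,89,96]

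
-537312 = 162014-699326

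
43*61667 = 2651681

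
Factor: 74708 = 2^2*19^1*983^1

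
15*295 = 4425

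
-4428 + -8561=-12989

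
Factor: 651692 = 2^2 * 191^1 * 853^1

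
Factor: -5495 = -1 * 5^1 * 7^1 * 157^1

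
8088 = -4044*(-2)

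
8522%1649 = 277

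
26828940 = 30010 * 894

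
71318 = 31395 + 39923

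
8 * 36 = 288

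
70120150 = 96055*730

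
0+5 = 5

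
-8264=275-8539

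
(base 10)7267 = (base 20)i37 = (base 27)9q4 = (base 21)ga1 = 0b1110001100011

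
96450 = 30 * 3215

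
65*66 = 4290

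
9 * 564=5076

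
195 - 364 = -169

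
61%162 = 61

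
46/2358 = 23/1179 ≈ 0.0195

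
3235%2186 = 1049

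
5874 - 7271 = -1397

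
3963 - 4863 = -900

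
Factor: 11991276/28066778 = 2^1 * 3^2 * 11^1 * 107^1 * 283^1 * 14033389^(-1) = 5995638/14033389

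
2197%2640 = 2197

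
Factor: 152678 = 2^1*97^1*787^1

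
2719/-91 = -29 - 80/91≈-29.88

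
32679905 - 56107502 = -23427597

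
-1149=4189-5338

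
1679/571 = 2 + 537/571 ≈ 2.94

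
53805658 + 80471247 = 134276905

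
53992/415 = 130 + 42/415 ≈ 130.10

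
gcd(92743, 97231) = 1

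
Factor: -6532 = -1*2^2*23^1*71^1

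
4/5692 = 1/1423≈0.000703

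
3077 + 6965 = 10042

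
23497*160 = 3759520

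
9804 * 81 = 794124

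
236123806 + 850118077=1086241883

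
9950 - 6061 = 3889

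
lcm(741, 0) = 0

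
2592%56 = 16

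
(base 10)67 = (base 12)57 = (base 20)37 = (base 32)23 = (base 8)103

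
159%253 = 159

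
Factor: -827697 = -1 * 3^1 * 13^1 * 19^1 * 1117^1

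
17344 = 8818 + 8526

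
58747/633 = 92+511/633 ≈ 92.81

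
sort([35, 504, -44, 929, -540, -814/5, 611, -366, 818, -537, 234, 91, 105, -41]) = [-540, -537, -366, -814/5, -44, -41, 35, 91, 105, 234, 504, 611, 818, 929]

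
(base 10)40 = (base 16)28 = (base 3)1111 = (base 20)20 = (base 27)1d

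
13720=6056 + 7664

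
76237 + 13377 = 89614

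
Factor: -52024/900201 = -1 * 2^3 * 3^(-1) * 7^1 * 17^(-1) * 19^(-1) = -56/969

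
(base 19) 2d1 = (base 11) 802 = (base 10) 970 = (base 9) 1287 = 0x3ca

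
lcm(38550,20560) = 308400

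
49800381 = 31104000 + 18696381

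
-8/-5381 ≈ 0.00149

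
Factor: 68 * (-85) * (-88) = 2^5 * 5^1 * 11^1 * 17^2 = 508640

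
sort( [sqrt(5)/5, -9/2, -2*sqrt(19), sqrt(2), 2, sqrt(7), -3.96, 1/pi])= [-2*sqrt(19), -9/2, -3.96, 1/pi, sqrt(5)/5, sqrt(2), 2, sqrt(7)]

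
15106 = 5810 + 9296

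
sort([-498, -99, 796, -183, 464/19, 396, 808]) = [-498, -183, -99, 464/19, 396, 796, 808]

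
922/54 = 17 + 2/27 ≈ 17.07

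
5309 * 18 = 95562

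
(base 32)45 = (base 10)133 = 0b10000101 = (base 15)8d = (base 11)111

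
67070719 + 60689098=127759817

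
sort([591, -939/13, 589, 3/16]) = [-939/13, 3/16, 589, 591]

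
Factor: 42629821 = 13^1*331^1*9907^1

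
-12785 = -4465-8320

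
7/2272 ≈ 0.00308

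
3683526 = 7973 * 462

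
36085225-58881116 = -22795891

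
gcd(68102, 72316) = 2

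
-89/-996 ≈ 0.0894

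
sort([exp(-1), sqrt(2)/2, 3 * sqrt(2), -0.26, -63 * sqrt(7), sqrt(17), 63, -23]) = [-63 * sqrt(7), -23, -0.26, exp(-1), sqrt(2)/2, sqrt(17), 3 * sqrt(2), 63]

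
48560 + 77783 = 126343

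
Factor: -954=-1*2^1*3^2*53^1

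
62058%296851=62058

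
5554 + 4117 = 9671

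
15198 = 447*34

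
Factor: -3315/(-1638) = 2^(-1)*3^(-1)*5^1*7^(-1)*17^1 = 85/42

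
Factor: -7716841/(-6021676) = 2^(-2)*11^1*23^(-1)*29^(-1)*37^(-1)*61^(-1)*701531^1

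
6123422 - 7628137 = -1504715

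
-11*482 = -5302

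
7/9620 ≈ 0.000728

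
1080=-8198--9278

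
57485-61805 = -4320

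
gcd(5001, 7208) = 1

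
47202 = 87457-40255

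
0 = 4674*0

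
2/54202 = 1/27101 ≈ 0.0000369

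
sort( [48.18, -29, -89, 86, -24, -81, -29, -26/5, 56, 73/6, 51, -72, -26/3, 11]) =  [-89, -81, -72, -29, -29, -24, -26/3, -26/5, 11, 73/6, 48.18, 51, 56, 86]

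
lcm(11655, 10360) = 93240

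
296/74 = 4 = 4.00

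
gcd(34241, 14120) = 353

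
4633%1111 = 189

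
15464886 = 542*28533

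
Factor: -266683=-1 * 266683^1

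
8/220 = 2/55 ≈ 0.0364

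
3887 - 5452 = -1565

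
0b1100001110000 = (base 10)6256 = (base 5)200011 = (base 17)14b0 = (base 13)2b03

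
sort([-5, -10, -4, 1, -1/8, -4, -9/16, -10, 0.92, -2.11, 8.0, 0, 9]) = [-10, -10, -5, -4, -4, -2.11, -9/16, -1/8, 0, 0.92, 1, 8.0, 9]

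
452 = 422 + 30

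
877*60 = 52620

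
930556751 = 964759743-34202992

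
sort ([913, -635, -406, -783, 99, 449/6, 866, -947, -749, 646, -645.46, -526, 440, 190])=[-947, -783, -749, -645.46, -635, -526, -406, 449/6, 99, 190, 440, 646, 866, 913]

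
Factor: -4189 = -1*59^1*71^1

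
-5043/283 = -17 - 232/283 ≈ -17.82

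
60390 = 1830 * 33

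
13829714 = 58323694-44493980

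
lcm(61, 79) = 4819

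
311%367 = 311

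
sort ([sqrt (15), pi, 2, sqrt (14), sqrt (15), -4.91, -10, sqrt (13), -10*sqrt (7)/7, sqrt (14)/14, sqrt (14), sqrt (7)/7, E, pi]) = [-10, -4.91, -10*sqrt (7)/7, sqrt (14)/14, sqrt (7)/7, 2, E, pi, pi, sqrt (13), sqrt (14), sqrt (14), sqrt (15), sqrt (15)]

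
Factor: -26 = -1*2^1*13^1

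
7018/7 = 1002+4/7 ≈ 1002.57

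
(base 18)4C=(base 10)84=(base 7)150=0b1010100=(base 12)70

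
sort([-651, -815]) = [-815, -651]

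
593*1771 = 1050203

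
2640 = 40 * 66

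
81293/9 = 9032 + 5/9≈9032.56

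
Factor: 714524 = 2^2*73^1*2447^1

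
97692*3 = 293076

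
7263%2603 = 2057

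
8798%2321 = 1835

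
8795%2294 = 1913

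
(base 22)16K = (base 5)10021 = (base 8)1174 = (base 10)636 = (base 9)776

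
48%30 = 18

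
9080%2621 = 1217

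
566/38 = 283/19 ≈ 14.89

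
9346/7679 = 1 + 1667/7679≈1.22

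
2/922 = 1/461 ≈ 0.00217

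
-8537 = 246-8783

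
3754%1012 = 718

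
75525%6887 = 6655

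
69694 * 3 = 209082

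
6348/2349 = 2116/783 ≈ 2.70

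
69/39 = 23/13≈1.77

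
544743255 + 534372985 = 1079116240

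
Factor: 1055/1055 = 1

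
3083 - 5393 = -2310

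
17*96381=1638477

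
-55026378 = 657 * (-83754)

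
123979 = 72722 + 51257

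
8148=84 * 97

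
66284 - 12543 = 53741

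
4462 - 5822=-1360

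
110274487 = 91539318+18735169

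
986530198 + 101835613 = 1088365811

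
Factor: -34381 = -1*34381^1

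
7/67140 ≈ 0.000104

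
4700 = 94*50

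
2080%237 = 184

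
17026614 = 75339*226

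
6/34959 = 2/11653 ≈ 0.000172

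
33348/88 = 8337/22 ≈ 378.95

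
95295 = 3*31765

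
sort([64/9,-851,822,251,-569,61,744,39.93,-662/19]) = [-851,-569,-662/19,64/9,39.93,61,251,744,822]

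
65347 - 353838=-288491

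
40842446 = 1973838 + 38868608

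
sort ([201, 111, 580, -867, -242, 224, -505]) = [-867, -505, -242, 111, 201, 224, 580]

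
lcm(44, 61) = 2684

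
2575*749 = 1928675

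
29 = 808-779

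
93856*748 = 70204288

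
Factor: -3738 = -1 * 2^1 * 3^1 * 7^1 * 89^1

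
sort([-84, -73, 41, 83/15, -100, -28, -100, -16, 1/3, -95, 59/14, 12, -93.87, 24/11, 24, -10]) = [-100, -100, -95, -93.87, -84, -73, -28, -16, -10, 1/3, 24/11, 59/14, 83/15, 12, 24, 41]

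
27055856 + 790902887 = 817958743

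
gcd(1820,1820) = 1820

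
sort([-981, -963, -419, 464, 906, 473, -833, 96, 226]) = [-981, -963, -833, -419, 96, 226, 464, 473, 906]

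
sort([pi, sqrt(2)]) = [sqrt(2), pi]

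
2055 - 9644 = -7589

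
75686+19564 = 95250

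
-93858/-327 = 31286/109 ≈ 287.03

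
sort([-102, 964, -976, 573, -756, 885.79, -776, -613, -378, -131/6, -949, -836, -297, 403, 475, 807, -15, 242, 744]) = [-976, -949, -836, -776, -756, -613, -378, -297, -102, -131/6, -15, 242, 403, 475, 573, 744, 807, 885.79, 964]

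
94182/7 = 13454 + 4/7≈13454.57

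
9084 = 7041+2043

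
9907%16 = 3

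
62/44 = 1 + 9/22 ≈ 1.41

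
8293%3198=1897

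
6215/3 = 2071 + 2/3 ≈ 2071.67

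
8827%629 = 21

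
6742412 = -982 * (-6866)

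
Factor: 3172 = 2^2 * 13^1 * 61^1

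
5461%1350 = 61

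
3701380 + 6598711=10300091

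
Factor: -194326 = -1 * 2^1 * 11^3 * 73^1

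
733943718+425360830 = 1159304548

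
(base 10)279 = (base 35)7y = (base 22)cf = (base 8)427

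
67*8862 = 593754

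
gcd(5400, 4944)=24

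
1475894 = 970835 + 505059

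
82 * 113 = 9266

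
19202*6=115212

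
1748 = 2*874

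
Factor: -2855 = -1 * 5^1 * 571^1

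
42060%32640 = 9420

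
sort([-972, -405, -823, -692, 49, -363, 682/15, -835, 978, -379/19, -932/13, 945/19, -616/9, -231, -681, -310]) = [-972, -835, -823, -692, -681, -405, -363, -310, -231, -932/13, -616/9, -379/19, 682/15, 49, 945/19, 978]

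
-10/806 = -5/403 ≈ -0.0124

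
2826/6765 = 942/2255 ≈ 0.418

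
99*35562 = 3520638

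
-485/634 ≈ -0.765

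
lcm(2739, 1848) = 153384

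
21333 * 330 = 7039890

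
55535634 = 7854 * 7071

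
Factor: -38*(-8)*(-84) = -1*2^6*3^1*7^1*19^1 = -25536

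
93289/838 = 111 + 271/838 ≈ 111.32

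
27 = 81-54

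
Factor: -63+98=5^1*7^1=35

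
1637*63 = 103131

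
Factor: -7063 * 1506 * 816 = -1 * 2^5 * 3^2 * 7^1 * 17^1 * 251^1 * 1009^1 = -8679692448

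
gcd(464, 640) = 16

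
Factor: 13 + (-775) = -1*2^1*3^1*127^1 = -762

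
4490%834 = 320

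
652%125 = 27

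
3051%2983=68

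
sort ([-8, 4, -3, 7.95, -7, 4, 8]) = [-8, -7, -3, 4, 4, 7.95, 8]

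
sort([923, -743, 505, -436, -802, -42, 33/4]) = [-802, -743, -436, -42, 33/4, 505, 923]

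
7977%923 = 593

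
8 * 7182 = 57456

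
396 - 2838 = -2442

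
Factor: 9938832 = 2^4*3^1*79^1*2621^1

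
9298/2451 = 3 + 1945/2451 ≈ 3.79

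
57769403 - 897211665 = -839442262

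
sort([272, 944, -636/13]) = [-636/13, 272, 944]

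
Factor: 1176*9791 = 2^3*3^1*7^2*9791^1 = 11514216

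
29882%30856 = 29882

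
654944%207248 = 33200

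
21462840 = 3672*5845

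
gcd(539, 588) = 49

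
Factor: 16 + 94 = 2^1*5^1*11^1 = 110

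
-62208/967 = -64 - 320/967 ≈ -64.33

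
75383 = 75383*1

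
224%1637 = 224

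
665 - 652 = 13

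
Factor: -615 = -1 * 3^1 * 5^1 * 41^1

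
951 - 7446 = -6495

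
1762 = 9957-8195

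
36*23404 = 842544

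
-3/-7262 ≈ 0.000413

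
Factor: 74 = 2^1*37^1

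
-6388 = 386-6774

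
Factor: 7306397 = 7^1 * 61^1 * 71^1 * 241^1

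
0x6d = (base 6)301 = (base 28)3p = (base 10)109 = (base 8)155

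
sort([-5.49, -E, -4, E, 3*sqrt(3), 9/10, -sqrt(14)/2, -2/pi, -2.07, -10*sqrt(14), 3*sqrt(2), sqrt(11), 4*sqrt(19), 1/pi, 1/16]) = [-10*sqrt(14), -5.49, -4, -E, -2.07, -sqrt(14)/2, -2/pi, 1/16, 1/pi, 9/10, E, sqrt(11), 3*sqrt(2), 3*sqrt(3), 4*sqrt(19)]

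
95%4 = 3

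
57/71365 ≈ 0.000799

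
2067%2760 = 2067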